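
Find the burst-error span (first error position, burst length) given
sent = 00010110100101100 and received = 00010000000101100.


XOR: 00000110100000000

Burst at position 5, length 4


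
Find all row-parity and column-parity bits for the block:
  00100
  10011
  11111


Row parities: 111
Column parities: 01000

Row P: 111, Col P: 01000, Corner: 1


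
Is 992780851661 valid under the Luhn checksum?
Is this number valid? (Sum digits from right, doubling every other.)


Luhn sum = 60
60 mod 10 = 0

Valid (Luhn sum mod 10 = 0)


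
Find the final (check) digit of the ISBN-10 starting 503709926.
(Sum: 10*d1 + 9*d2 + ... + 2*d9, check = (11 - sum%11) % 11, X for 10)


Weighted sum: 222
222 mod 11 = 2

Check digit: 9


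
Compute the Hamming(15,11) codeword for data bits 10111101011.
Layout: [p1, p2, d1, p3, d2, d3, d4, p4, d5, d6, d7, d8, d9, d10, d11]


Parity bits: p1=0, p2=0, p3=1, p4=1

001101111101011


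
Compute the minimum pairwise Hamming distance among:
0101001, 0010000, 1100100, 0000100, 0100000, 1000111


Comparing all pairs, minimum distance: 2
Can detect 1 errors, correct 0 errors

2


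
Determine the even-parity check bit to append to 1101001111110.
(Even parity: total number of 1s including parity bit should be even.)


Number of 1s in data: 9
Parity bit: 1

1


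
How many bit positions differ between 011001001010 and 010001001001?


XOR: 001000000011
Count of 1s: 3

3


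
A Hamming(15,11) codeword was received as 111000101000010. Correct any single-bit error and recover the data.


Syndrome = 0: no error detected

Data: 10011000010 (no errors)


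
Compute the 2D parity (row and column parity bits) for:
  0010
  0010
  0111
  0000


Row parities: 1110
Column parities: 0111

Row P: 1110, Col P: 0111, Corner: 1


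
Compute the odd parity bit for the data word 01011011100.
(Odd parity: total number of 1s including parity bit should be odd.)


Number of 1s in data: 6
Parity bit: 1

1


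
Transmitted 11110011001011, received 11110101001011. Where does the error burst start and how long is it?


XOR: 00000110000000

Burst at position 5, length 2


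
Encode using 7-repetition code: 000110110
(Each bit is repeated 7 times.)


Each bit -> 7 copies

000000000000000000000111111111111110000000111111111111110000000


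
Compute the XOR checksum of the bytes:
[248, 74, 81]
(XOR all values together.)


XOR chain: 248 ^ 74 ^ 81 = 227

227


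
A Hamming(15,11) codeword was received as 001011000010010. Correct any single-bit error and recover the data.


Syndrome = 5: error at position 5

Data: 10100010010 (corrected bit 5)


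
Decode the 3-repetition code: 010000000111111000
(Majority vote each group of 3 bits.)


Groups: 010, 000, 000, 111, 111, 000
Majority votes: 000110

000110


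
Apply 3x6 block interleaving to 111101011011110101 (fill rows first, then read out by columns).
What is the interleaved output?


Matrix:
  111101
  011011
  110101
Read columns: 101111110101010111

101111110101010111


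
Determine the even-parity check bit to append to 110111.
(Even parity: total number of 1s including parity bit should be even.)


Number of 1s in data: 5
Parity bit: 1

1


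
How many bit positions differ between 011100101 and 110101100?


XOR: 101001001
Count of 1s: 4

4


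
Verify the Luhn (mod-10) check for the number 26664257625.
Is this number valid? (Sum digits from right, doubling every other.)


Luhn sum = 47
47 mod 10 = 7

Invalid (Luhn sum mod 10 = 7)


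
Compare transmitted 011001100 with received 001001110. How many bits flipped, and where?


XOR: 010000010

2 error(s) at position(s): 1, 7


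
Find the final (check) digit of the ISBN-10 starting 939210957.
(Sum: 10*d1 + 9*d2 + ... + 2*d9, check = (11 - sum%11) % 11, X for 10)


Weighted sum: 274
274 mod 11 = 10

Check digit: 1


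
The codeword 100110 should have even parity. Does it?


Number of 1s: 3

No, parity error (3 ones)


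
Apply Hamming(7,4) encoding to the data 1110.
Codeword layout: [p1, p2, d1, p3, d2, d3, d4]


Parity bits: p1=0, p2=0, p3=0

0010110


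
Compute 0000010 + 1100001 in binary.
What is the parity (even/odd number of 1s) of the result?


0000010 = 2
1100001 = 97
Sum = 99 = 1100011
1s count = 4

even parity (4 ones in 1100011)


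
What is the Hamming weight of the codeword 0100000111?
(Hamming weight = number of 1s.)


Counting 1s in 0100000111

4


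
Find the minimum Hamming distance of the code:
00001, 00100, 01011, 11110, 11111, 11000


Comparing all pairs, minimum distance: 1
Can detect 0 errors, correct 0 errors

1


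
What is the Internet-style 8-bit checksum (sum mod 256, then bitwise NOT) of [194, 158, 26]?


Sum = 378 mod 256 = 122
Complement = 133

133


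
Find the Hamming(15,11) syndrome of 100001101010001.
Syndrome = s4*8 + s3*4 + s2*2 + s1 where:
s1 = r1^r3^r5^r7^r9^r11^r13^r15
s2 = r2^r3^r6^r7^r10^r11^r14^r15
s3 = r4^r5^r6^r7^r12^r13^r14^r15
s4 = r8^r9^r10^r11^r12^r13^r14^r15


s1=1, s2=0, s3=1, s4=1

Syndrome = 13 (error at position 13)


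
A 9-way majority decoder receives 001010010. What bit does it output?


Ones: 3 out of 9
Threshold: 5

0 (3/9 voted 1)


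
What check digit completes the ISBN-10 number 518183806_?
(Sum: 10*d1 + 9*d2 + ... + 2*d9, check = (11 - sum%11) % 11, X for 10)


Weighted sum: 237
237 mod 11 = 6

Check digit: 5


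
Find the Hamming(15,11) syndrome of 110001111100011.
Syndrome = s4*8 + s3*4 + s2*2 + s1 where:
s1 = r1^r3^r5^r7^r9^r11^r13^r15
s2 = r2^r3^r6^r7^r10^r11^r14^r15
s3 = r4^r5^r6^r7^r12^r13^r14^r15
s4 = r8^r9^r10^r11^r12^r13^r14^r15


s1=0, s2=0, s3=0, s4=1

Syndrome = 8 (error at position 8)


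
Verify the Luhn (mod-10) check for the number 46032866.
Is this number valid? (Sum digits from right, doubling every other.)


Luhn sum = 38
38 mod 10 = 8

Invalid (Luhn sum mod 10 = 8)


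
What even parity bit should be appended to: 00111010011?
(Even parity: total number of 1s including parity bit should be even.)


Number of 1s in data: 6
Parity bit: 0

0


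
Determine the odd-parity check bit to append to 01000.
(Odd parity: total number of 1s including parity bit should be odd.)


Number of 1s in data: 1
Parity bit: 0

0


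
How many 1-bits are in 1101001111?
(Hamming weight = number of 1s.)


Counting 1s in 1101001111

7


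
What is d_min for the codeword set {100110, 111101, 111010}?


Comparing all pairs, minimum distance: 3
Can detect 2 errors, correct 1 errors

3


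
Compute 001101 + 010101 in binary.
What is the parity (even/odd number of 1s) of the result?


001101 = 13
010101 = 21
Sum = 34 = 100010
1s count = 2

even parity (2 ones in 100010)


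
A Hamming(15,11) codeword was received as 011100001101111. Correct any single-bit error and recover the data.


Syndrome = 6: error at position 6

Data: 10101101111 (corrected bit 6)


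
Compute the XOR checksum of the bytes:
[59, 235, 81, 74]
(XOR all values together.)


XOR chain: 59 ^ 235 ^ 81 ^ 74 = 203

203


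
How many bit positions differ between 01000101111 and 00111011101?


XOR: 01111110010
Count of 1s: 7

7


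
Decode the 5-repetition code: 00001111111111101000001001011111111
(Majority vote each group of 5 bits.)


Groups: 00001, 11111, 11111, 01000, 00100, 10111, 11111
Majority votes: 0110011

0110011


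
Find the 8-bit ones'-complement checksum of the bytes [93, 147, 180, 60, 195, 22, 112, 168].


Sum = 977 mod 256 = 209
Complement = 46

46


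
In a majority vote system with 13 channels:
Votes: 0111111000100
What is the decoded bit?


Ones: 7 out of 13
Threshold: 7

1 (7/13 voted 1)


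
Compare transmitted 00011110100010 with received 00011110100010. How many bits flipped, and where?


XOR: 00000000000000

0 errors (received matches sent)


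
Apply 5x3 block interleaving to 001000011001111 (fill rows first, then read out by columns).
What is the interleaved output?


Matrix:
  001
  000
  011
  001
  111
Read columns: 000010010110111

000010010110111


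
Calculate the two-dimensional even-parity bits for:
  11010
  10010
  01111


Row parities: 100
Column parities: 00111

Row P: 100, Col P: 00111, Corner: 1


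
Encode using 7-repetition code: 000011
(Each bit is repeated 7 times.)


Each bit -> 7 copies

000000000000000000000000000011111111111111


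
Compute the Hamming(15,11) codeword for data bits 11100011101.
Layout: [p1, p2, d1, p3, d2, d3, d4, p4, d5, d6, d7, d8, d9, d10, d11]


Parity bits: p1=1, p2=0, p3=1, p4=0

101111000011101


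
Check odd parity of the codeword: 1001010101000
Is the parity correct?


Number of 1s: 5

Yes, parity is correct (5 ones)


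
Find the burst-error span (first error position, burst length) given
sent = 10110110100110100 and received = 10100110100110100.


XOR: 00010000000000000

Burst at position 3, length 1


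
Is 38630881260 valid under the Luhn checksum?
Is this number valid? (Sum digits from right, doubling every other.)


Luhn sum = 44
44 mod 10 = 4

Invalid (Luhn sum mod 10 = 4)


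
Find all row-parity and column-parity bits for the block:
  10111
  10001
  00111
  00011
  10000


Row parities: 00101
Column parities: 10010

Row P: 00101, Col P: 10010, Corner: 0


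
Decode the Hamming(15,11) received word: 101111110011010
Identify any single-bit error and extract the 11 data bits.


Syndrome = 3: error at position 3

Data: 01110011010 (corrected bit 3)


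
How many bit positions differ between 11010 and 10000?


XOR: 01010
Count of 1s: 2

2


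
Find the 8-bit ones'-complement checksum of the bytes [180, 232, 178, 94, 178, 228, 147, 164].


Sum = 1401 mod 256 = 121
Complement = 134

134


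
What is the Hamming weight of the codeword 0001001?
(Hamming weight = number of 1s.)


Counting 1s in 0001001

2


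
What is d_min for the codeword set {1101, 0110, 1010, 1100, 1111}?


Comparing all pairs, minimum distance: 1
Can detect 0 errors, correct 0 errors

1


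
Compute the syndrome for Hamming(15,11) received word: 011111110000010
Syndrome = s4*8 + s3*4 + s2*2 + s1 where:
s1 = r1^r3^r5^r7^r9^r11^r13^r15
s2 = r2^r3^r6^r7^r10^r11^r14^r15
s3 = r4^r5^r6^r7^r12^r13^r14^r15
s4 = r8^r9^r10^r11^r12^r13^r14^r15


s1=1, s2=1, s3=1, s4=0

Syndrome = 7 (error at position 7)


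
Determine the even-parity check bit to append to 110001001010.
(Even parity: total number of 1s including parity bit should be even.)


Number of 1s in data: 5
Parity bit: 1

1


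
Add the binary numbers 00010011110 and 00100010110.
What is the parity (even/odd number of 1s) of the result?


00010011110 = 158
00100010110 = 278
Sum = 436 = 110110100
1s count = 5

odd parity (5 ones in 110110100)


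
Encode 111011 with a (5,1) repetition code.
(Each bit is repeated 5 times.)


Each bit -> 5 copies

111111111111111000001111111111


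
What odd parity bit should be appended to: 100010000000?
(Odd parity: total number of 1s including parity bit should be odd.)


Number of 1s in data: 2
Parity bit: 1

1


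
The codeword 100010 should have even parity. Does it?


Number of 1s: 2

Yes, parity is correct (2 ones)


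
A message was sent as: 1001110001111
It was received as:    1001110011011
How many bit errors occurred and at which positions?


XOR: 0000000010100

2 error(s) at position(s): 8, 10


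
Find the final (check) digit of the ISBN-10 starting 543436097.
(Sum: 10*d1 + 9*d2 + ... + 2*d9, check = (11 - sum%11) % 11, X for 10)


Weighted sum: 227
227 mod 11 = 7

Check digit: 4


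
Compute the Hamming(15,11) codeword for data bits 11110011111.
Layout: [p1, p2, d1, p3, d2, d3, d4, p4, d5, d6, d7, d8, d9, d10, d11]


Parity bits: p1=0, p2=0, p3=1, p4=1

001111110011111


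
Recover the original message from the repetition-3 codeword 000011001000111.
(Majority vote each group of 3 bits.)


Groups: 000, 011, 001, 000, 111
Majority votes: 01001

01001


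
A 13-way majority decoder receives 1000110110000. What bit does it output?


Ones: 5 out of 13
Threshold: 7

0 (5/13 voted 1)


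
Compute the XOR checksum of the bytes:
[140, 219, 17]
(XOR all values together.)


XOR chain: 140 ^ 219 ^ 17 = 70

70


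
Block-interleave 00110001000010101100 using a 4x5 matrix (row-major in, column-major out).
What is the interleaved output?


Matrix:
  00110
  00100
  00101
  01100
Read columns: 00000001111110000010

00000001111110000010


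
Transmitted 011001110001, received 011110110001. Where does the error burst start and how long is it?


XOR: 000111000000

Burst at position 3, length 3


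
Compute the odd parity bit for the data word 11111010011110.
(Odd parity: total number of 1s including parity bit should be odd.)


Number of 1s in data: 10
Parity bit: 1

1


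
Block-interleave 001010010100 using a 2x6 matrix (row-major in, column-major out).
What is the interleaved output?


Matrix:
  001010
  010100
Read columns: 000110011000

000110011000


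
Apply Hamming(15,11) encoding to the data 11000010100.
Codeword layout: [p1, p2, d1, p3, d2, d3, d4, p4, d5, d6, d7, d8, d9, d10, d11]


Parity bits: p1=0, p2=0, p3=0, p4=0

001010000010100


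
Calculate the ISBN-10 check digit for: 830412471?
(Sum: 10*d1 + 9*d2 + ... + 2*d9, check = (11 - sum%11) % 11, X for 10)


Weighted sum: 190
190 mod 11 = 3

Check digit: 8


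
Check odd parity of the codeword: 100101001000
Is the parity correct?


Number of 1s: 4

No, parity error (4 ones)


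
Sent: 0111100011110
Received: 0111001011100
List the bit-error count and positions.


XOR: 0000101000010

3 error(s) at position(s): 4, 6, 11


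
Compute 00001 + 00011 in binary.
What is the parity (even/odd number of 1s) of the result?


00001 = 1
00011 = 3
Sum = 4 = 100
1s count = 1

odd parity (1 ones in 100)


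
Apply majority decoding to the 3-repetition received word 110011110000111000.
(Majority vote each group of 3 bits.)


Groups: 110, 011, 110, 000, 111, 000
Majority votes: 111010

111010


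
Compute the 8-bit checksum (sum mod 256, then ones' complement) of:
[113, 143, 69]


Sum = 325 mod 256 = 69
Complement = 186

186


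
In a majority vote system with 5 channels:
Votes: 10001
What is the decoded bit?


Ones: 2 out of 5
Threshold: 3

0 (2/5 voted 1)


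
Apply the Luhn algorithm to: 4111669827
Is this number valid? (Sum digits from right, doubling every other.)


Luhn sum = 49
49 mod 10 = 9

Invalid (Luhn sum mod 10 = 9)


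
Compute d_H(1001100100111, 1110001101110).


XOR: 0111101001001
Count of 1s: 7

7


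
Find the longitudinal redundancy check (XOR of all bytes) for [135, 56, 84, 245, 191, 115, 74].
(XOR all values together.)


XOR chain: 135 ^ 56 ^ 84 ^ 245 ^ 191 ^ 115 ^ 74 = 152

152


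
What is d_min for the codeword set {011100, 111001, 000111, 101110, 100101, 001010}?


Comparing all pairs, minimum distance: 2
Can detect 1 errors, correct 0 errors

2


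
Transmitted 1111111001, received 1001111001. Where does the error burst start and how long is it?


XOR: 0110000000

Burst at position 1, length 2


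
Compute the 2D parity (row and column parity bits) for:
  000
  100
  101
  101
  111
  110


Row parities: 010010
Column parities: 101

Row P: 010010, Col P: 101, Corner: 0


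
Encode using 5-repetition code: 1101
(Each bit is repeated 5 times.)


Each bit -> 5 copies

11111111110000011111


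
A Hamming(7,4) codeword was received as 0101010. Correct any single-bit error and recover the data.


Syndrome = 0: no error detected

Data: 0010 (no errors)


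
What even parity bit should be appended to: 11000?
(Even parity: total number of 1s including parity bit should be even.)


Number of 1s in data: 2
Parity bit: 0

0


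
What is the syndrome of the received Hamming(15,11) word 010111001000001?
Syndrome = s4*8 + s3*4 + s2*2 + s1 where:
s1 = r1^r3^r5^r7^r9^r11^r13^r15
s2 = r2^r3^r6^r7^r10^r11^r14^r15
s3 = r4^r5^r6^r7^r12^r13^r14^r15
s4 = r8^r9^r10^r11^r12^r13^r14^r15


s1=1, s2=1, s3=0, s4=0

Syndrome = 3 (error at position 3)


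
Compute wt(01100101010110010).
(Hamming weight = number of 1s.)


Counting 1s in 01100101010110010

8


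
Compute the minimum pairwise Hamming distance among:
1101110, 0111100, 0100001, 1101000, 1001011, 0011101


Comparing all pairs, minimum distance: 2
Can detect 1 errors, correct 0 errors

2


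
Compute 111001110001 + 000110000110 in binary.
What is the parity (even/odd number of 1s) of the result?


111001110001 = 3697
000110000110 = 390
Sum = 4087 = 111111110111
1s count = 11

odd parity (11 ones in 111111110111)


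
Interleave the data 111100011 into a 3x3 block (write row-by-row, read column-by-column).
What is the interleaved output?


Matrix:
  111
  100
  011
Read columns: 110101101

110101101


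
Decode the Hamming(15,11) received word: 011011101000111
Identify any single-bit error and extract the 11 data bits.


Syndrome = 0: no error detected

Data: 11111000111 (no errors)


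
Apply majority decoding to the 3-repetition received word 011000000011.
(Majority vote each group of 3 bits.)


Groups: 011, 000, 000, 011
Majority votes: 1001

1001


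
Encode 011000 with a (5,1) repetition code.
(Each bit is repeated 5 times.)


Each bit -> 5 copies

000001111111111000000000000000


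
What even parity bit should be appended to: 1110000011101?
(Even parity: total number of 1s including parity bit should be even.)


Number of 1s in data: 7
Parity bit: 1

1


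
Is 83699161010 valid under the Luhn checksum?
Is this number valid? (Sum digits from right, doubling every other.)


Luhn sum = 50
50 mod 10 = 0

Valid (Luhn sum mod 10 = 0)


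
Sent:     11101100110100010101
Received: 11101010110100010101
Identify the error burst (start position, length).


XOR: 00000110000000000000

Burst at position 5, length 2


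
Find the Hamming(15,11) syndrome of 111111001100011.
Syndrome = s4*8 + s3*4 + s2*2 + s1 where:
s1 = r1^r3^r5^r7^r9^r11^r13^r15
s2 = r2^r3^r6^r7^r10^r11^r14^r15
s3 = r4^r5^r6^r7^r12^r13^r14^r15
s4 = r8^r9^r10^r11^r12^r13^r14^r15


s1=1, s2=0, s3=1, s4=0

Syndrome = 5 (error at position 5)


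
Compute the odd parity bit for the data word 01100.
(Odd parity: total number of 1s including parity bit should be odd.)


Number of 1s in data: 2
Parity bit: 1

1


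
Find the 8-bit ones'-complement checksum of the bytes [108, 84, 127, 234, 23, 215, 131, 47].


Sum = 969 mod 256 = 201
Complement = 54

54


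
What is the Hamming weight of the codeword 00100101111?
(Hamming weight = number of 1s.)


Counting 1s in 00100101111

6


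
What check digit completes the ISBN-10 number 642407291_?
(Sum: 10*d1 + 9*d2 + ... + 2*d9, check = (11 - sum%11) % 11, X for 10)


Weighted sum: 212
212 mod 11 = 3

Check digit: 8


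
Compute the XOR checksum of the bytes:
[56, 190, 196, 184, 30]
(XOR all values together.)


XOR chain: 56 ^ 190 ^ 196 ^ 184 ^ 30 = 228

228


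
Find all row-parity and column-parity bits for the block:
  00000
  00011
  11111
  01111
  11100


Row parities: 00101
Column parities: 01111

Row P: 00101, Col P: 01111, Corner: 0


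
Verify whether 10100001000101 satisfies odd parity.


Number of 1s: 5

Yes, parity is correct (5 ones)


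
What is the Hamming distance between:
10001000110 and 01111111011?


XOR: 11110111101
Count of 1s: 9

9


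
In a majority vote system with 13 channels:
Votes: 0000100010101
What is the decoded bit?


Ones: 4 out of 13
Threshold: 7

0 (4/13 voted 1)


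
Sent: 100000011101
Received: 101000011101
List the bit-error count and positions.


XOR: 001000000000

1 error(s) at position(s): 2


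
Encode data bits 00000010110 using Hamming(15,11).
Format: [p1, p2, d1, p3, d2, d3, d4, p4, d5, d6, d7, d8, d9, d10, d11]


Parity bits: p1=0, p2=0, p3=0, p4=1

000000010010110


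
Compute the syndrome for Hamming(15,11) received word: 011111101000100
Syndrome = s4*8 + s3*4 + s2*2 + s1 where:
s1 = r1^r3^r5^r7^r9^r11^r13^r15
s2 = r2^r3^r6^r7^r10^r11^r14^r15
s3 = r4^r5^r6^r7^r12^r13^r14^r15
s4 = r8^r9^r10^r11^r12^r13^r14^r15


s1=1, s2=0, s3=1, s4=0

Syndrome = 5 (error at position 5)


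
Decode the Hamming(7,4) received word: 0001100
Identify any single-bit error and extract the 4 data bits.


Syndrome = 1: error at position 1

Data: 0100 (corrected bit 1)


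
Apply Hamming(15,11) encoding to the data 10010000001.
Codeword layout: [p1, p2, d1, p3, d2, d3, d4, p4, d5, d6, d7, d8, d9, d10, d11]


Parity bits: p1=1, p2=1, p3=0, p4=1

111000110000001


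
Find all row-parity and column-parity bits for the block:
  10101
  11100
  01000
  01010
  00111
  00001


Row parities: 111011
Column parities: 01101

Row P: 111011, Col P: 01101, Corner: 1


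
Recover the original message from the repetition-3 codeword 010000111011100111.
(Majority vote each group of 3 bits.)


Groups: 010, 000, 111, 011, 100, 111
Majority votes: 001101

001101


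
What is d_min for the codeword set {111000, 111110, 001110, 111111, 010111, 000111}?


Comparing all pairs, minimum distance: 1
Can detect 0 errors, correct 0 errors

1


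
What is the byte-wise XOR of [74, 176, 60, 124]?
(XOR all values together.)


XOR chain: 74 ^ 176 ^ 60 ^ 124 = 186

186


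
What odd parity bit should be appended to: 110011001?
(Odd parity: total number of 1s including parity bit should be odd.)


Number of 1s in data: 5
Parity bit: 0

0


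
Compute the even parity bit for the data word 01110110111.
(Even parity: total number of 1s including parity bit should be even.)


Number of 1s in data: 8
Parity bit: 0

0


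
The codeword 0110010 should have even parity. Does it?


Number of 1s: 3

No, parity error (3 ones)


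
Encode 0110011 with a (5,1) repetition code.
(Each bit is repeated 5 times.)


Each bit -> 5 copies

00000111111111100000000001111111111


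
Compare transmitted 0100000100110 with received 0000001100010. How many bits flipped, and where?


XOR: 0100001000100

3 error(s) at position(s): 1, 6, 10


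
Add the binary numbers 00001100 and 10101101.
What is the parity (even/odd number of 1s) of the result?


00001100 = 12
10101101 = 173
Sum = 185 = 10111001
1s count = 5

odd parity (5 ones in 10111001)


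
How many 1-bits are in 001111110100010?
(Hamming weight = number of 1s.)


Counting 1s in 001111110100010

8


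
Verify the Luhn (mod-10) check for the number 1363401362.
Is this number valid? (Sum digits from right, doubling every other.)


Luhn sum = 29
29 mod 10 = 9

Invalid (Luhn sum mod 10 = 9)


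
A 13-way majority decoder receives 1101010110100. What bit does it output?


Ones: 7 out of 13
Threshold: 7

1 (7/13 voted 1)


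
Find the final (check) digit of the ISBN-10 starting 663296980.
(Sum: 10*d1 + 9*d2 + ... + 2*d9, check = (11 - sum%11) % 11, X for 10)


Weighted sum: 296
296 mod 11 = 10

Check digit: 1


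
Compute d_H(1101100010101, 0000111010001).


XOR: 1101011000100
Count of 1s: 6

6


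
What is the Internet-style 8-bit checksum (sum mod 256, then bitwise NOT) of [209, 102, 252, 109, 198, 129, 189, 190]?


Sum = 1378 mod 256 = 98
Complement = 157

157


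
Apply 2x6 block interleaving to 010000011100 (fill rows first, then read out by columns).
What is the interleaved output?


Matrix:
  010000
  011100
Read columns: 001101010000

001101010000


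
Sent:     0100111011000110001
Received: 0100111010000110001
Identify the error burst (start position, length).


XOR: 0000000001000000000

Burst at position 9, length 1


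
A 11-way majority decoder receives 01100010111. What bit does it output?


Ones: 6 out of 11
Threshold: 6

1 (6/11 voted 1)


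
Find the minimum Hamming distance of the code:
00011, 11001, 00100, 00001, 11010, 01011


Comparing all pairs, minimum distance: 1
Can detect 0 errors, correct 0 errors

1


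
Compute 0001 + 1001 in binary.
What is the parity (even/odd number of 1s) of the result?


0001 = 1
1001 = 9
Sum = 10 = 1010
1s count = 2

even parity (2 ones in 1010)


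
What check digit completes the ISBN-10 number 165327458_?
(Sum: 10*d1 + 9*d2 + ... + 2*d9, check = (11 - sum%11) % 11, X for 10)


Weighted sum: 219
219 mod 11 = 10

Check digit: 1


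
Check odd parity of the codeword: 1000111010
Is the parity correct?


Number of 1s: 5

Yes, parity is correct (5 ones)


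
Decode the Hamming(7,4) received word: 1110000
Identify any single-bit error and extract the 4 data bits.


Syndrome = 0: no error detected

Data: 1000 (no errors)


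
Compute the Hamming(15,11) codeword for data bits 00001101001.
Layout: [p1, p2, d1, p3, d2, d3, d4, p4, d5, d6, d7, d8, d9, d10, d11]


Parity bits: p1=0, p2=0, p3=0, p4=0

000000001101001


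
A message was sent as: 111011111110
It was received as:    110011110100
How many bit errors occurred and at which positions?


XOR: 001000001010

3 error(s) at position(s): 2, 8, 10


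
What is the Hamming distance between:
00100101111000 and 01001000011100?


XOR: 01101101100100
Count of 1s: 7

7


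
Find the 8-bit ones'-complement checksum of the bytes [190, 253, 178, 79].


Sum = 700 mod 256 = 188
Complement = 67

67


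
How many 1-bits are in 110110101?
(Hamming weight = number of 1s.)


Counting 1s in 110110101

6


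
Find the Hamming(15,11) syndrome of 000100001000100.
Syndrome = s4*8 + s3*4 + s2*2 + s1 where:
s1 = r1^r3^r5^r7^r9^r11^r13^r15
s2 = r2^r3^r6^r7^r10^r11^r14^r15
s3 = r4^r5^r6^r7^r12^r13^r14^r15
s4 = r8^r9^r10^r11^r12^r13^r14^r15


s1=0, s2=0, s3=0, s4=0

Syndrome = 0 (no error)


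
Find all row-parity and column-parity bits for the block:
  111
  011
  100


Row parities: 101
Column parities: 000

Row P: 101, Col P: 000, Corner: 0


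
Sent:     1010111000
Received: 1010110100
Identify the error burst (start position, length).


XOR: 0000001100

Burst at position 6, length 2


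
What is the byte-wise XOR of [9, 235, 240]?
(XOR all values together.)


XOR chain: 9 ^ 235 ^ 240 = 18

18


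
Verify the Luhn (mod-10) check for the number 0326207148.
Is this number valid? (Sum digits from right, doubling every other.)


Luhn sum = 39
39 mod 10 = 9

Invalid (Luhn sum mod 10 = 9)


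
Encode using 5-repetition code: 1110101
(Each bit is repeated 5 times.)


Each bit -> 5 copies

11111111111111100000111110000011111


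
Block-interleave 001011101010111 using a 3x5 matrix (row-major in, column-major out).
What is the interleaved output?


Matrix:
  00101
  11010
  10111
Read columns: 011010101011101

011010101011101


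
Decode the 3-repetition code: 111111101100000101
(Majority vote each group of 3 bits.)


Groups: 111, 111, 101, 100, 000, 101
Majority votes: 111001

111001


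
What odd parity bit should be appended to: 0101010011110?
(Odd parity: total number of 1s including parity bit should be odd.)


Number of 1s in data: 7
Parity bit: 0

0


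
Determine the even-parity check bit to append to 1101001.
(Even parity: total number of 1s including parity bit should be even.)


Number of 1s in data: 4
Parity bit: 0

0


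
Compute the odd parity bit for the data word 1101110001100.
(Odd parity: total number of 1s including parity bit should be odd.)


Number of 1s in data: 7
Parity bit: 0

0


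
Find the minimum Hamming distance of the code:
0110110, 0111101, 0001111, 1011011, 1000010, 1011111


Comparing all pairs, minimum distance: 1
Can detect 0 errors, correct 0 errors

1


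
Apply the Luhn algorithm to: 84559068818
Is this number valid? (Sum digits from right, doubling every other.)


Luhn sum = 62
62 mod 10 = 2

Invalid (Luhn sum mod 10 = 2)


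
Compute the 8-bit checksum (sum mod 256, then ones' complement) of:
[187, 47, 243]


Sum = 477 mod 256 = 221
Complement = 34

34


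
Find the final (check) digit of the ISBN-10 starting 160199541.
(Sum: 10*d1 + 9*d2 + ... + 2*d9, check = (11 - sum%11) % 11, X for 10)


Weighted sum: 204
204 mod 11 = 6

Check digit: 5


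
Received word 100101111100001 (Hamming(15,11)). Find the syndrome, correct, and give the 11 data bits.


Syndrome = 0: no error detected

Data: 00111100001 (no errors)


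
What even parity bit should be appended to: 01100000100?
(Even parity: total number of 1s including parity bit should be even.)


Number of 1s in data: 3
Parity bit: 1

1


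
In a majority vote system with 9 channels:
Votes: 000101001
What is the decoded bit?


Ones: 3 out of 9
Threshold: 5

0 (3/9 voted 1)


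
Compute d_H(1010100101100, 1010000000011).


XOR: 0000100101111
Count of 1s: 6

6


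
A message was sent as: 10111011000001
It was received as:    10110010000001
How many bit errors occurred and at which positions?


XOR: 00001001000000

2 error(s) at position(s): 4, 7


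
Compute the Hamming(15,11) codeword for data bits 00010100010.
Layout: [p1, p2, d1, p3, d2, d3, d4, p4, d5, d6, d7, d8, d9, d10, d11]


Parity bits: p1=1, p2=1, p3=0, p4=0

110000100100010


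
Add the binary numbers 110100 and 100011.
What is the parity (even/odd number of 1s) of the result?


110100 = 52
100011 = 35
Sum = 87 = 1010111
1s count = 5

odd parity (5 ones in 1010111)


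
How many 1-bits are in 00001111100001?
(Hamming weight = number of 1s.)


Counting 1s in 00001111100001

6


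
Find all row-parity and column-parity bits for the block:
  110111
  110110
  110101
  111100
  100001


Row parities: 10000
Column parities: 101001

Row P: 10000, Col P: 101001, Corner: 1


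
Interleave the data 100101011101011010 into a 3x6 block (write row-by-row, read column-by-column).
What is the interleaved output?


Matrix:
  100101
  011101
  011010
Read columns: 100011011110001110

100011011110001110


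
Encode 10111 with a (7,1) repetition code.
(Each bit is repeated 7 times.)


Each bit -> 7 copies

11111110000000111111111111111111111


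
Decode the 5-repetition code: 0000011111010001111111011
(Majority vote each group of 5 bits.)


Groups: 00000, 11111, 01000, 11111, 11011
Majority votes: 01011

01011


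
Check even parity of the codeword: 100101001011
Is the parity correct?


Number of 1s: 6

Yes, parity is correct (6 ones)


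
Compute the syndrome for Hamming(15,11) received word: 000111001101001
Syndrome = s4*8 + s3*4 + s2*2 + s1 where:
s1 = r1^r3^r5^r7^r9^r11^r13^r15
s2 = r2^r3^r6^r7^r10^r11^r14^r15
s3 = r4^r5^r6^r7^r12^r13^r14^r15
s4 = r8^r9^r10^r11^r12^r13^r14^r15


s1=1, s2=1, s3=1, s4=0

Syndrome = 7 (error at position 7)


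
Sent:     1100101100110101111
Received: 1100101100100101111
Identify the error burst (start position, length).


XOR: 0000000000010000000

Burst at position 11, length 1


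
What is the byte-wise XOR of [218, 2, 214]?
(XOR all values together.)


XOR chain: 218 ^ 2 ^ 214 = 14

14


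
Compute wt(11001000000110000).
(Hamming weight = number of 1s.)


Counting 1s in 11001000000110000

5


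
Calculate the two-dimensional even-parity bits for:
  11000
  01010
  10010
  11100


Row parities: 0001
Column parities: 11100

Row P: 0001, Col P: 11100, Corner: 1


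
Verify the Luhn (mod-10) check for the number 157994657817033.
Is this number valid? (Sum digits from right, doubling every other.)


Luhn sum = 71
71 mod 10 = 1

Invalid (Luhn sum mod 10 = 1)


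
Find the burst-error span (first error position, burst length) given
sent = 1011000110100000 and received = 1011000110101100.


XOR: 0000000000001100

Burst at position 12, length 2


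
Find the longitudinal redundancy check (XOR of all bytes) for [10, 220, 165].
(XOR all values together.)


XOR chain: 10 ^ 220 ^ 165 = 115

115


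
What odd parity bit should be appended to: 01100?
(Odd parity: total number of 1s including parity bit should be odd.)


Number of 1s in data: 2
Parity bit: 1

1


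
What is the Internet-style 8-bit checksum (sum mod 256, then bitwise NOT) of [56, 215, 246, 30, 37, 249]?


Sum = 833 mod 256 = 65
Complement = 190

190


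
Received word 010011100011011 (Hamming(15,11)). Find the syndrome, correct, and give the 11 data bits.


Syndrome = 0: no error detected

Data: 01110011011 (no errors)


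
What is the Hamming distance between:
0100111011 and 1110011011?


XOR: 1010100000
Count of 1s: 3

3


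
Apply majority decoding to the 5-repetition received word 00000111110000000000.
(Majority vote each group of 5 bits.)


Groups: 00000, 11111, 00000, 00000
Majority votes: 0100

0100


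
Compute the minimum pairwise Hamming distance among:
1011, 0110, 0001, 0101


Comparing all pairs, minimum distance: 1
Can detect 0 errors, correct 0 errors

1


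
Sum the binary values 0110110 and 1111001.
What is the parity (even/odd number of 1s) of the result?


0110110 = 54
1111001 = 121
Sum = 175 = 10101111
1s count = 6

even parity (6 ones in 10101111)


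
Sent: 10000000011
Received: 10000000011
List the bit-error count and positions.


XOR: 00000000000

0 errors (received matches sent)


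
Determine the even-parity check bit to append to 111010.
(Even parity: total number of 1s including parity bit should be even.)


Number of 1s in data: 4
Parity bit: 0

0


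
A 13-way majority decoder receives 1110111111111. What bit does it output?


Ones: 12 out of 13
Threshold: 7

1 (12/13 voted 1)


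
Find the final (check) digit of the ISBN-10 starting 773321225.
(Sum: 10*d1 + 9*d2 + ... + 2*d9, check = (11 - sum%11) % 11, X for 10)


Weighted sum: 219
219 mod 11 = 10

Check digit: 1


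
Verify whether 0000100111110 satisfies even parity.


Number of 1s: 6

Yes, parity is correct (6 ones)


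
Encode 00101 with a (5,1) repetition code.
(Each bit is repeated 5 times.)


Each bit -> 5 copies

0000000000111110000011111


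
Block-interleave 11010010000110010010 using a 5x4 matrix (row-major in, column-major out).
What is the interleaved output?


Matrix:
  1101
  0010
  0001
  1001
  0010
Read columns: 10010100000100110110

10010100000100110110


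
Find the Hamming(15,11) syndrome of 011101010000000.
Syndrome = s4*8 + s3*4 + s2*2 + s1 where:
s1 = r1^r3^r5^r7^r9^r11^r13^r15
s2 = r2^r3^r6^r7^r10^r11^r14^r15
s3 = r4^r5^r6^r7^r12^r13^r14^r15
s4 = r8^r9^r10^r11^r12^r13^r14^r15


s1=1, s2=1, s3=0, s4=1

Syndrome = 11 (error at position 11)


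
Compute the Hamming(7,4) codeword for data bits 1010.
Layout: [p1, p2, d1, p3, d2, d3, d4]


Parity bits: p1=1, p2=0, p3=1

1011010


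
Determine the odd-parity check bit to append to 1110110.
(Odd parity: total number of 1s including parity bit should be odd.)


Number of 1s in data: 5
Parity bit: 0

0


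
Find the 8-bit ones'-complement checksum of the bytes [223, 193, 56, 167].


Sum = 639 mod 256 = 127
Complement = 128

128


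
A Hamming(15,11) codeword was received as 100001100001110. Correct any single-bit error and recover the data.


Syndrome = 15: error at position 15

Data: 00110001111 (corrected bit 15)


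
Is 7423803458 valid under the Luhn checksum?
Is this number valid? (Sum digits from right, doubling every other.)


Luhn sum = 42
42 mod 10 = 2

Invalid (Luhn sum mod 10 = 2)


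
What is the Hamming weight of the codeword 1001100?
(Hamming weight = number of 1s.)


Counting 1s in 1001100

3


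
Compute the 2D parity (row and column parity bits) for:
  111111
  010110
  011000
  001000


Row parities: 0101
Column parities: 111001

Row P: 0101, Col P: 111001, Corner: 0


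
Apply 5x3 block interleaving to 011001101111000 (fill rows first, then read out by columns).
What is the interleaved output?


Matrix:
  011
  001
  101
  111
  000
Read columns: 001101001011110

001101001011110


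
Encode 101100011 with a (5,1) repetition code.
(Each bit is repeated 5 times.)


Each bit -> 5 copies

111110000011111111110000000000000001111111111


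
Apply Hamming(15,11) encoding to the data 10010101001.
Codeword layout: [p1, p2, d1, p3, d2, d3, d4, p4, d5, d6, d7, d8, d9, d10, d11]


Parity bits: p1=1, p2=0, p3=1, p4=1

101100110101001


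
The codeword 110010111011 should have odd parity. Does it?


Number of 1s: 8

No, parity error (8 ones)


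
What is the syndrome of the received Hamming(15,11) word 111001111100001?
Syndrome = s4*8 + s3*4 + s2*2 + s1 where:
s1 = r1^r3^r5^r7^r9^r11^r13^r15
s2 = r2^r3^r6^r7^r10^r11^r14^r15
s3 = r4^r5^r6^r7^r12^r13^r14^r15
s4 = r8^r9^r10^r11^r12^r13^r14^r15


s1=1, s2=0, s3=1, s4=0

Syndrome = 5 (error at position 5)


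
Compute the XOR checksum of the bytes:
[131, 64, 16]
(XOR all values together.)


XOR chain: 131 ^ 64 ^ 16 = 211

211


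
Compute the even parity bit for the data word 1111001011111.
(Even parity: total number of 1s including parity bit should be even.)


Number of 1s in data: 10
Parity bit: 0

0


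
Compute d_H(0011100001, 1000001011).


XOR: 1011101010
Count of 1s: 6

6


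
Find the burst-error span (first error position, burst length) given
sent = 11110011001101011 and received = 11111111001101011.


XOR: 00001100000000000

Burst at position 4, length 2


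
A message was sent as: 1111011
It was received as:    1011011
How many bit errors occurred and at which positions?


XOR: 0100000

1 error(s) at position(s): 1


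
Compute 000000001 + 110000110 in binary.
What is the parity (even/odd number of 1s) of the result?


000000001 = 1
110000110 = 390
Sum = 391 = 110000111
1s count = 5

odd parity (5 ones in 110000111)


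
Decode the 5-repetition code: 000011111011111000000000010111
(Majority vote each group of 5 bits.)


Groups: 00001, 11110, 11111, 00000, 00000, 10111
Majority votes: 011001

011001


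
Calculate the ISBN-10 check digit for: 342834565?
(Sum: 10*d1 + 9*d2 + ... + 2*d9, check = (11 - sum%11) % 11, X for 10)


Weighted sum: 224
224 mod 11 = 4

Check digit: 7


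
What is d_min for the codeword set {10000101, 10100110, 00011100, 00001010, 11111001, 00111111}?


Comparing all pairs, minimum distance: 3
Can detect 2 errors, correct 1 errors

3


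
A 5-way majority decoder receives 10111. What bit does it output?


Ones: 4 out of 5
Threshold: 3

1 (4/5 voted 1)


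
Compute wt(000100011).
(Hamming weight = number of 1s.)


Counting 1s in 000100011

3


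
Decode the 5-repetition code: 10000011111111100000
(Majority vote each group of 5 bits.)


Groups: 10000, 01111, 11111, 00000
Majority votes: 0110

0110


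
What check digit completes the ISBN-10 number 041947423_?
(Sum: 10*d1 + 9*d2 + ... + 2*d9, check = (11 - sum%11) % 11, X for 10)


Weighted sum: 194
194 mod 11 = 7

Check digit: 4


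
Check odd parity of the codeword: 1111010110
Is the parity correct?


Number of 1s: 7

Yes, parity is correct (7 ones)


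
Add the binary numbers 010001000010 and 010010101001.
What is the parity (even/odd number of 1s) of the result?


010001000010 = 1090
010010101001 = 1193
Sum = 2283 = 100011101011
1s count = 7

odd parity (7 ones in 100011101011)


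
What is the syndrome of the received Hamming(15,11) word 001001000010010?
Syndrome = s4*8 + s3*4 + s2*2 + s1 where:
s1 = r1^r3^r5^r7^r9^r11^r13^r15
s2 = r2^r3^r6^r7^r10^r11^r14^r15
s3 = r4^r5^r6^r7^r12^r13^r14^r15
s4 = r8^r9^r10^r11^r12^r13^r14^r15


s1=0, s2=0, s3=0, s4=0

Syndrome = 0 (no error)
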